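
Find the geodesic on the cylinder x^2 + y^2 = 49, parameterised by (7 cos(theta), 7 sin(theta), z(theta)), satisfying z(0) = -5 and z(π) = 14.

Parameterise the cylinder of radius R = 7 as
    r(θ) = (7 cos θ, 7 sin θ, z(θ)).
The arc-length element is
    ds = sqrt(49 + (dz/dθ)^2) dθ,
so the Lagrangian is L = sqrt(49 + z'^2).
L depends on z' only, not on z or θ, so ∂L/∂z = 0 and
    ∂L/∂z' = z' / sqrt(49 + z'^2).
The Euler-Lagrange equation gives
    d/dθ( z' / sqrt(49 + z'^2) ) = 0,
so z' is constant. Integrating once:
    z(θ) = a θ + b,
a helix on the cylinder (a straight line when the cylinder is unrolled). The constants a, b are determined by the endpoint conditions.
With endpoint conditions z(0) = -5 and z(π) = 14: from z(0) = b we get b = -5, and a·π + -5 = 14 gives a = 19/π, so
    z(θ) = (19/π) θ − 5.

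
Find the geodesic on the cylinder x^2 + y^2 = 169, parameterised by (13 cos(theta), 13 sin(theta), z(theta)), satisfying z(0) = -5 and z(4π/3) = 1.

Parameterise the cylinder of radius R = 13 as
    r(θ) = (13 cos θ, 13 sin θ, z(θ)).
The arc-length element is
    ds = sqrt(169 + (dz/dθ)^2) dθ,
so the Lagrangian is L = sqrt(169 + z'^2).
L depends on z' only, not on z or θ, so ∂L/∂z = 0 and
    ∂L/∂z' = z' / sqrt(169 + z'^2).
The Euler-Lagrange equation gives
    d/dθ( z' / sqrt(169 + z'^2) ) = 0,
so z' is constant. Integrating once:
    z(θ) = a θ + b,
a helix on the cylinder (a straight line when the cylinder is unrolled). The constants a, b are determined by the endpoint conditions.
With endpoint conditions z(0) = -5 and z(4π/3) = 1: from z(0) = b we get b = -5, and a·4π/3 + -5 = 1 gives a = 9/(2π), so
    z(θ) = (9/(2π)) θ − 5.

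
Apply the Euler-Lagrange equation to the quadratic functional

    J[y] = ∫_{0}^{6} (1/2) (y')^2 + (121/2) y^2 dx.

The Lagrangian is L = (1/2) (y')^2 + (121/2) y^2.
Compute ∂L/∂y = 121y, ∂L/∂y' = y'.
The Euler-Lagrange equation d/dx(∂L/∂y') − ∂L/∂y = 0 reduces to
    y'' − 121 y = 0.
Its general solution is
    y(x) = A e^(11x) + B e^(−11x),
with A, B fixed by the endpoint conditions.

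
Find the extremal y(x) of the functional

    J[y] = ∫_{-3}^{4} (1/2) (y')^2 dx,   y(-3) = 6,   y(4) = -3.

The Lagrangian is L = (1/2) (y')^2.
Compute ∂L/∂y = 0, ∂L/∂y' = y'.
The Euler-Lagrange equation d/dx(∂L/∂y') − ∂L/∂y = 0 reduces to
    y'' = 0.
Its general solution is
    y(x) = A x + B,
with A, B fixed by the endpoint conditions.
Applying the endpoint conditions y(-3) = 6 and y(4) = -3: solve A·-3 + B = 6 and A·4 + B = -3. Subtracting gives A(4 − -3) = -3 − 6, so A = -9/7, and B = 6 − A·-3 = 15/7. Therefore
    y(x) = (-9/7) x + 15/7.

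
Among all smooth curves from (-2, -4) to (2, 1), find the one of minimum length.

Arc-length functional: J[y] = ∫ sqrt(1 + (y')^2) dx.
Lagrangian L = sqrt(1 + (y')^2) has no explicit y dependence, so ∂L/∂y = 0 and the Euler-Lagrange equation gives
    d/dx( y' / sqrt(1 + (y')^2) ) = 0  ⇒  y' / sqrt(1 + (y')^2) = const.
Hence y' is constant, so y(x) is affine.
Fitting the endpoints (-2, -4) and (2, 1):
    slope m = (1 − (-4)) / (2 − (-2)) = 5/4,
    intercept c = (-4) − m·(-2) = -3/2.
Extremal: y(x) = (5/4) x - 3/2.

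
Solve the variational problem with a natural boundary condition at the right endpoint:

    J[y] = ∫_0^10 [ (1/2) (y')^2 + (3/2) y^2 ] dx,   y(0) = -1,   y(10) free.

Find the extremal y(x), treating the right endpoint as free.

The Lagrangian L = (1/2) (y')^2 + (3/2) y^2 gives
    ∂L/∂y = 3 y,   ∂L/∂y' = y'.
Euler-Lagrange: y'' − 3 y = 0.
With k = sqrt(3), the general solution is
    y(x) = A cosh(sqrt(3) x) + B sinh(sqrt(3) x).
Fixed left endpoint y(0) = -1 ⇒ A = -1.
The right endpoint x = 10 is free, so the natural (transversality) condition is ∂L/∂y' |_{x=10} = 0, i.e. y'(10) = 0.
Compute y'(x) = A k sinh(k x) + B k cosh(k x), so
    y'(10) = A k sinh(k·10) + B k cosh(k·10) = 0
    ⇒ B = −A tanh(k·10) = tanh(sqrt(3)·10).
Therefore the extremal is
    y(x) = −cosh(sqrt(3) x) + tanh(sqrt(3)·10) sinh(sqrt(3) x).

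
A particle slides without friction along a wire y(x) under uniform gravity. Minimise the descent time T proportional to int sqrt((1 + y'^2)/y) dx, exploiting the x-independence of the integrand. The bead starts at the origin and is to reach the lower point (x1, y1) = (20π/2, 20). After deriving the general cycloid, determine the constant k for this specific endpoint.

The Lagrangian L = sqrt((1 + y'^2) / y) has no explicit x dependence, so the Beltrami identity applies:
    L − y' ∂L/∂y' = C.
Compute ∂L/∂y' = y' / sqrt(y (1 + y'^2)).
Substitute:
    sqrt((1 + y'^2)/y) − y'·y' / sqrt(y (1 + y'^2))
    = (1 + y'^2) / sqrt(y (1 + y'^2)) − y'^2 / sqrt(y (1 + y'^2))
    = 1 / sqrt(y (1 + y'^2)) = C.
Squaring and rearranging gives the first integral
    y (1 + y'^2) = 1/C^2 =: k   (constant).
Solving this first-order ODE by the substitution
    y = (k/2)(1 − cos θ)
yields the cycloid parameterisation
    x(θ) = (k/2)(θ − sin θ),   y(θ) = (k/2)(1 − cos θ).
The constant k is fixed by the endpoint condition.
Now fit the given lower endpoint (x1, y1) = (20π/2, 20). At the bottom of the first arch (θ = π), the parametric equations give
    y(π) = (k/2)(1 − cos π) = k,
    x(π) = (k/2)(π − sin π) = kπ/2.
Matching y(π) = 20 gives k = 20, consistent with x(π) = 20π/2. Therefore the specific cycloid is
    x(θ) = (20/2)(θ − sin θ),   y(θ) = (20/2)(1 − cos θ).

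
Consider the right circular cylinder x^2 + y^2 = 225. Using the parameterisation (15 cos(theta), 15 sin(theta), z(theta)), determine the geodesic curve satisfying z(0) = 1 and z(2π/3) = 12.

Parameterise the cylinder of radius R = 15 as
    r(θ) = (15 cos θ, 15 sin θ, z(θ)).
The arc-length element is
    ds = sqrt(225 + (dz/dθ)^2) dθ,
so the Lagrangian is L = sqrt(225 + z'^2).
L depends on z' only, not on z or θ, so ∂L/∂z = 0 and
    ∂L/∂z' = z' / sqrt(225 + z'^2).
The Euler-Lagrange equation gives
    d/dθ( z' / sqrt(225 + z'^2) ) = 0,
so z' is constant. Integrating once:
    z(θ) = a θ + b,
a helix on the cylinder (a straight line when the cylinder is unrolled). The constants a, b are determined by the endpoint conditions.
With endpoint conditions z(0) = 1 and z(2π/3) = 12: from z(0) = b we get b = 1, and a·2π/3 + 1 = 12 gives a = 33/(2π), so
    z(θ) = (33/(2π)) θ + 1.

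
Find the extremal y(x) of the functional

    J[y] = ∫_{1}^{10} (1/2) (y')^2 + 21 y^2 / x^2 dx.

The Lagrangian is L = (1/2) (y')^2 + 21 y^2 / x^2.
Compute ∂L/∂y = 42y/x^2, ∂L/∂y' = y'.
The Euler-Lagrange equation d/dx(∂L/∂y') − ∂L/∂y = 0 reduces to
    y'' − 42/x^2 · y = 0  (x > 0).
Its general solution is
    y(x) = A x^7 + B x^(-6),
with A, B fixed by the endpoint conditions.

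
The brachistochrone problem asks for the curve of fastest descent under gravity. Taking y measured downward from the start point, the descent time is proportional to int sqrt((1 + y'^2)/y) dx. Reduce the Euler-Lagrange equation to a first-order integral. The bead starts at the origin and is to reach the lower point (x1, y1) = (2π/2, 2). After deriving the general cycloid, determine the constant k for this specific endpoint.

The Lagrangian L = sqrt((1 + y'^2) / y) has no explicit x dependence, so the Beltrami identity applies:
    L − y' ∂L/∂y' = C.
Compute ∂L/∂y' = y' / sqrt(y (1 + y'^2)).
Substitute:
    sqrt((1 + y'^2)/y) − y'·y' / sqrt(y (1 + y'^2))
    = (1 + y'^2) / sqrt(y (1 + y'^2)) − y'^2 / sqrt(y (1 + y'^2))
    = 1 / sqrt(y (1 + y'^2)) = C.
Squaring and rearranging gives the first integral
    y (1 + y'^2) = 1/C^2 =: k   (constant).
Solving this first-order ODE by the substitution
    y = (k/2)(1 − cos θ)
yields the cycloid parameterisation
    x(θ) = (k/2)(θ − sin θ),   y(θ) = (k/2)(1 − cos θ).
The constant k is fixed by the endpoint condition.
Now fit the given lower endpoint (x1, y1) = (2π/2, 2). At the bottom of the first arch (θ = π), the parametric equations give
    y(π) = (k/2)(1 − cos π) = k,
    x(π) = (k/2)(π − sin π) = kπ/2.
Matching y(π) = 2 gives k = 2, consistent with x(π) = 2π/2. Therefore the specific cycloid is
    x(θ) = (2/2)(θ − sin θ),   y(θ) = (2/2)(1 − cos θ).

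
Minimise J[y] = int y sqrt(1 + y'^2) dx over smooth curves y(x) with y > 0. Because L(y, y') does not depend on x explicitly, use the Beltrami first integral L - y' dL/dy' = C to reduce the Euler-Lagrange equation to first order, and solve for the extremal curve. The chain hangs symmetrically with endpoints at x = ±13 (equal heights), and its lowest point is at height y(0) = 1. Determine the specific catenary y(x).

The Lagrangian L(y, y') = y sqrt(1 + y'^2) has no explicit x dependence, so the Beltrami identity applies:
    L − y' ∂L/∂y' = C.
Compute ∂L/∂y' = y · y' / sqrt(1 + y'^2). Then
    L − y' ∂L/∂y'
    = y sqrt(1 + y'^2) − y · y'^2 / sqrt(1 + y'^2)
    = y (1 + y'^2 − y'^2) / sqrt(1 + y'^2)
    = y / sqrt(1 + y'^2) = C.
Squaring gives y^2 = C^2 (1 + y'^2), i.e.
    y'^2 = y^2 / C^2 − 1.
Separating variables,
    dy / sqrt(y^2 − C^2) = dx / C,
and integrating gives arccosh(y / C) = (x − a)/C, so
    y(x) = C cosh((x − a)/C),
the catenary. The constants C and a are fixed by the two endpoint conditions (and, for the hanging-chain problem, the length constraint selects C).
Now fit the given data. The endpoints x = ±13 are symmetric at equal height, so the catenary is even about its minimum: a = 0 and y(x) = C cosh(x/C). The lowest point is y(0) = C cosh(0) = C, and we are told y(0) = 1, so C = 1. Therefore
    y(x) = cosh(x),
and at the endpoints
    y(±13) = cosh(13).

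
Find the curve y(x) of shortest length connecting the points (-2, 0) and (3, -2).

Arc-length functional: J[y] = ∫ sqrt(1 + (y')^2) dx.
Lagrangian L = sqrt(1 + (y')^2) has no explicit y dependence, so ∂L/∂y = 0 and the Euler-Lagrange equation gives
    d/dx( y' / sqrt(1 + (y')^2) ) = 0  ⇒  y' / sqrt(1 + (y')^2) = const.
Hence y' is constant, so y(x) is affine.
Fitting the endpoints (-2, 0) and (3, -2):
    slope m = ((-2) − 0) / (3 − (-2)) = -2/5,
    intercept c = 0 − m·(-2) = -4/5.
Extremal: y(x) = (-2/5) x - 4/5.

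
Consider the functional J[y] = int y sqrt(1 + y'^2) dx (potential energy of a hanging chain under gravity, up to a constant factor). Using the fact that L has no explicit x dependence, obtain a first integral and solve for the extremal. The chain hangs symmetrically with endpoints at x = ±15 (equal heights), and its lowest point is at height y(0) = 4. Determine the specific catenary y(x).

The Lagrangian L(y, y') = y sqrt(1 + y'^2) has no explicit x dependence, so the Beltrami identity applies:
    L − y' ∂L/∂y' = C.
Compute ∂L/∂y' = y · y' / sqrt(1 + y'^2). Then
    L − y' ∂L/∂y'
    = y sqrt(1 + y'^2) − y · y'^2 / sqrt(1 + y'^2)
    = y (1 + y'^2 − y'^2) / sqrt(1 + y'^2)
    = y / sqrt(1 + y'^2) = C.
Squaring gives y^2 = C^2 (1 + y'^2), i.e.
    y'^2 = y^2 / C^2 − 1.
Separating variables,
    dy / sqrt(y^2 − C^2) = dx / C,
and integrating gives arccosh(y / C) = (x − a)/C, so
    y(x) = C cosh((x − a)/C),
the catenary. The constants C and a are fixed by the two endpoint conditions (and, for the hanging-chain problem, the length constraint selects C).
Now fit the given data. The endpoints x = ±15 are symmetric at equal height, so the catenary is even about its minimum: a = 0 and y(x) = C cosh(x/C). The lowest point is y(0) = C cosh(0) = C, and we are told y(0) = 4, so C = 4. Therefore
    y(x) = 4 cosh(x/4),
and at the endpoints
    y(±15) = 4 cosh(15/4).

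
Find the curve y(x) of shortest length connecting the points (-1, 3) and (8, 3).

Arc-length functional: J[y] = ∫ sqrt(1 + (y')^2) dx.
Lagrangian L = sqrt(1 + (y')^2) has no explicit y dependence, so ∂L/∂y = 0 and the Euler-Lagrange equation gives
    d/dx( y' / sqrt(1 + (y')^2) ) = 0  ⇒  y' / sqrt(1 + (y')^2) = const.
Hence y' is constant, so y(x) is affine.
Fitting the endpoints (-1, 3) and (8, 3):
    slope m = (3 − 3) / (8 − (-1)) = 0,
    intercept c = 3 − m·(-1) = 3.
Extremal: y(x) = 3.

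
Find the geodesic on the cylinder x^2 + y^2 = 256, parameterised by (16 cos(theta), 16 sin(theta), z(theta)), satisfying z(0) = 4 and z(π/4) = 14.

Parameterise the cylinder of radius R = 16 as
    r(θ) = (16 cos θ, 16 sin θ, z(θ)).
The arc-length element is
    ds = sqrt(256 + (dz/dθ)^2) dθ,
so the Lagrangian is L = sqrt(256 + z'^2).
L depends on z' only, not on z or θ, so ∂L/∂z = 0 and
    ∂L/∂z' = z' / sqrt(256 + z'^2).
The Euler-Lagrange equation gives
    d/dθ( z' / sqrt(256 + z'^2) ) = 0,
so z' is constant. Integrating once:
    z(θ) = a θ + b,
a helix on the cylinder (a straight line when the cylinder is unrolled). The constants a, b are determined by the endpoint conditions.
With endpoint conditions z(0) = 4 and z(π/4) = 14: from z(0) = b we get b = 4, and a·π/4 + 4 = 14 gives a = 40/π, so
    z(θ) = (40/π) θ + 4.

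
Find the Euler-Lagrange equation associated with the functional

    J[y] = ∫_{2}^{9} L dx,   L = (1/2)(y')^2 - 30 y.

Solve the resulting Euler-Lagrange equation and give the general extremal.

The Lagrangian is L = (1/2)(y')^2 - 30 y.
∂L/∂y = -30.
∂L/∂y' = y'.
The Euler-Lagrange equation d/dx(∂L/∂y') − ∂L/∂y = 0 becomes:
    y'' + 30 = 0
General solution: y(x) = -15 x^2 + A x + B, where A and B are arbitrary constants fixed by the endpoint conditions.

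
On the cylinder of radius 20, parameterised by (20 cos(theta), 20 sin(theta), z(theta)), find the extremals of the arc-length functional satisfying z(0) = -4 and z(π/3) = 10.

Parameterise the cylinder of radius R = 20 as
    r(θ) = (20 cos θ, 20 sin θ, z(θ)).
The arc-length element is
    ds = sqrt(400 + (dz/dθ)^2) dθ,
so the Lagrangian is L = sqrt(400 + z'^2).
L depends on z' only, not on z or θ, so ∂L/∂z = 0 and
    ∂L/∂z' = z' / sqrt(400 + z'^2).
The Euler-Lagrange equation gives
    d/dθ( z' / sqrt(400 + z'^2) ) = 0,
so z' is constant. Integrating once:
    z(θ) = a θ + b,
a helix on the cylinder (a straight line when the cylinder is unrolled). The constants a, b are determined by the endpoint conditions.
With endpoint conditions z(0) = -4 and z(π/3) = 10: from z(0) = b we get b = -4, and a·π/3 + -4 = 10 gives a = 42/π, so
    z(θ) = (42/π) θ − 4.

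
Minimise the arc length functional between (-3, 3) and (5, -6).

Arc-length functional: J[y] = ∫ sqrt(1 + (y')^2) dx.
Lagrangian L = sqrt(1 + (y')^2) has no explicit y dependence, so ∂L/∂y = 0 and the Euler-Lagrange equation gives
    d/dx( y' / sqrt(1 + (y')^2) ) = 0  ⇒  y' / sqrt(1 + (y')^2) = const.
Hence y' is constant, so y(x) is affine.
Fitting the endpoints (-3, 3) and (5, -6):
    slope m = ((-6) − 3) / (5 − (-3)) = -9/8,
    intercept c = 3 − m·(-3) = -3/8.
Extremal: y(x) = (-9/8) x - 3/8.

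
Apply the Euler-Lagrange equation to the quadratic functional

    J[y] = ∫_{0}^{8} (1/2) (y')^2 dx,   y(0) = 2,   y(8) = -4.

The Lagrangian is L = (1/2) (y')^2.
Compute ∂L/∂y = 0, ∂L/∂y' = y'.
The Euler-Lagrange equation d/dx(∂L/∂y') − ∂L/∂y = 0 reduces to
    y'' = 0.
Its general solution is
    y(x) = A x + B,
with A, B fixed by the endpoint conditions.
Applying the endpoint conditions y(0) = 2 and y(8) = -4: solve A·0 + B = 2 and A·8 + B = -4. Subtracting gives A(8 − 0) = -4 − 2, so A = -3/4, and B = 2 − A·0 = 2. Therefore
    y(x) = (-3/4) x + 2.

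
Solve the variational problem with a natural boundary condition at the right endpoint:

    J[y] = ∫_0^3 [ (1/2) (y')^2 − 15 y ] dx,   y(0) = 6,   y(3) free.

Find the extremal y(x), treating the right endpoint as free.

The Lagrangian L = (1/2) (y')^2 − 15 y gives
    ∂L/∂y = −15,   ∂L/∂y' = y'.
Euler-Lagrange: d/dx(y') − (−15) = 0, i.e. y'' + 15 = 0, so
    y(x) = −(15/2) x^2 + C1 x + C2.
Fixed left endpoint y(0) = 6 ⇒ C2 = 6.
The right endpoint x = 3 is free, so the natural (transversality) condition is ∂L/∂y' |_{x=3} = 0, i.e. y'(3) = 0.
Compute y'(x) = −15 x + C1, so y'(3) = −45 + C1 = 0 ⇒ C1 = 45.
Therefore the extremal is
    y(x) = −(15/2) x^2 + 45 x + 6.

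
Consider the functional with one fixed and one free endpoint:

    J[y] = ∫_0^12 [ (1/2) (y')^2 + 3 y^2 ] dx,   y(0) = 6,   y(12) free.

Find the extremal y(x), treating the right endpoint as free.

The Lagrangian L = (1/2) (y')^2 + 3 y^2 gives
    ∂L/∂y = 6 y,   ∂L/∂y' = y'.
Euler-Lagrange: y'' − 6 y = 0.
With k = sqrt(6), the general solution is
    y(x) = A cosh(sqrt(6) x) + B sinh(sqrt(6) x).
Fixed left endpoint y(0) = 6 ⇒ A = 6.
The right endpoint x = 12 is free, so the natural (transversality) condition is ∂L/∂y' |_{x=12} = 0, i.e. y'(12) = 0.
Compute y'(x) = A k sinh(k x) + B k cosh(k x), so
    y'(12) = A k sinh(k·12) + B k cosh(k·12) = 0
    ⇒ B = −A tanh(k·12) = − 6 tanh(sqrt(6)·12).
Therefore the extremal is
    y(x) = 6 cosh(sqrt(6) x) − 6 tanh(sqrt(6)·12) sinh(sqrt(6) x).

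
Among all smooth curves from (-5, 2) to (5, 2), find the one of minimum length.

Arc-length functional: J[y] = ∫ sqrt(1 + (y')^2) dx.
Lagrangian L = sqrt(1 + (y')^2) has no explicit y dependence, so ∂L/∂y = 0 and the Euler-Lagrange equation gives
    d/dx( y' / sqrt(1 + (y')^2) ) = 0  ⇒  y' / sqrt(1 + (y')^2) = const.
Hence y' is constant, so y(x) is affine.
Fitting the endpoints (-5, 2) and (5, 2):
    slope m = (2 − 2) / (5 − (-5)) = 0,
    intercept c = 2 − m·(-5) = 2.
Extremal: y(x) = 2.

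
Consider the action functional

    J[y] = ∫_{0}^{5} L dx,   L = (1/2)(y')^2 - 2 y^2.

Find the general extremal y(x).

The Lagrangian is L = (1/2)(y')^2 - 2 y^2.
∂L/∂y = -4y.
∂L/∂y' = y'.
The Euler-Lagrange equation d/dx(∂L/∂y') − ∂L/∂y = 0 becomes:
    y'' + 4 y = 0
General solution: y(x) = A sin(2x) + B cos(2x), where A and B are arbitrary constants fixed by the endpoint conditions.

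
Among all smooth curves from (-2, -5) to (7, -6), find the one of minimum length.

Arc-length functional: J[y] = ∫ sqrt(1 + (y')^2) dx.
Lagrangian L = sqrt(1 + (y')^2) has no explicit y dependence, so ∂L/∂y = 0 and the Euler-Lagrange equation gives
    d/dx( y' / sqrt(1 + (y')^2) ) = 0  ⇒  y' / sqrt(1 + (y')^2) = const.
Hence y' is constant, so y(x) is affine.
Fitting the endpoints (-2, -5) and (7, -6):
    slope m = ((-6) − (-5)) / (7 − (-2)) = -1/9,
    intercept c = (-5) − m·(-2) = -47/9.
Extremal: y(x) = (-1/9) x - 47/9.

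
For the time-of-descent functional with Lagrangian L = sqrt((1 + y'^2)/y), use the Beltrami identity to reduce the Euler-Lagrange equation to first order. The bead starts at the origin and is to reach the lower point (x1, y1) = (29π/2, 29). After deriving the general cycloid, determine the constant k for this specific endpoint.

The Lagrangian L = sqrt((1 + y'^2) / y) has no explicit x dependence, so the Beltrami identity applies:
    L − y' ∂L/∂y' = C.
Compute ∂L/∂y' = y' / sqrt(y (1 + y'^2)).
Substitute:
    sqrt((1 + y'^2)/y) − y'·y' / sqrt(y (1 + y'^2))
    = (1 + y'^2) / sqrt(y (1 + y'^2)) − y'^2 / sqrt(y (1 + y'^2))
    = 1 / sqrt(y (1 + y'^2)) = C.
Squaring and rearranging gives the first integral
    y (1 + y'^2) = 1/C^2 =: k   (constant).
Solving this first-order ODE by the substitution
    y = (k/2)(1 − cos θ)
yields the cycloid parameterisation
    x(θ) = (k/2)(θ − sin θ),   y(θ) = (k/2)(1 − cos θ).
The constant k is fixed by the endpoint condition.
Now fit the given lower endpoint (x1, y1) = (29π/2, 29). At the bottom of the first arch (θ = π), the parametric equations give
    y(π) = (k/2)(1 − cos π) = k,
    x(π) = (k/2)(π − sin π) = kπ/2.
Matching y(π) = 29 gives k = 29, consistent with x(π) = 29π/2. Therefore the specific cycloid is
    x(θ) = (29/2)(θ − sin θ),   y(θ) = (29/2)(1 − cos θ).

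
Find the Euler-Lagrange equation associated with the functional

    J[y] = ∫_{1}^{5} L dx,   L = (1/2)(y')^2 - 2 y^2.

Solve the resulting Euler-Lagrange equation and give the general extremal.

The Lagrangian is L = (1/2)(y')^2 - 2 y^2.
∂L/∂y = -4y.
∂L/∂y' = y'.
The Euler-Lagrange equation d/dx(∂L/∂y') − ∂L/∂y = 0 becomes:
    y'' + 4 y = 0
General solution: y(x) = A sin(2x) + B cos(2x), where A and B are arbitrary constants fixed by the endpoint conditions.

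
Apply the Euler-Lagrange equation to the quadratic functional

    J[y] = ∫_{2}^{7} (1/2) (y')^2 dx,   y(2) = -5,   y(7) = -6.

The Lagrangian is L = (1/2) (y')^2.
Compute ∂L/∂y = 0, ∂L/∂y' = y'.
The Euler-Lagrange equation d/dx(∂L/∂y') − ∂L/∂y = 0 reduces to
    y'' = 0.
Its general solution is
    y(x) = A x + B,
with A, B fixed by the endpoint conditions.
Applying the endpoint conditions y(2) = -5 and y(7) = -6: solve A·2 + B = -5 and A·7 + B = -6. Subtracting gives A(7 − 2) = -6 − -5, so A = -1/5, and B = -5 − A·2 = -23/5. Therefore
    y(x) = (-1/5) x - 23/5.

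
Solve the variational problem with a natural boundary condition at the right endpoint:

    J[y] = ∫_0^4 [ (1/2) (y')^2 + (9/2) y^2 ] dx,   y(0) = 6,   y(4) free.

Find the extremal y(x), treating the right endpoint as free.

The Lagrangian L = (1/2) (y')^2 + (9/2) y^2 gives
    ∂L/∂y = 9 y,   ∂L/∂y' = y'.
Euler-Lagrange: y'' − 9 y = 0.
With k = 3, the general solution is
    y(x) = A cosh(3 x) + B sinh(3 x).
Fixed left endpoint y(0) = 6 ⇒ A = 6.
The right endpoint x = 4 is free, so the natural (transversality) condition is ∂L/∂y' |_{x=4} = 0, i.e. y'(4) = 0.
Compute y'(x) = A k sinh(k x) + B k cosh(k x), so
    y'(4) = A k sinh(k·4) + B k cosh(k·4) = 0
    ⇒ B = −A tanh(k·4) = − 6 tanh(3·4).
Therefore the extremal is
    y(x) = 6 cosh(3 x) − 6 tanh(3·4) sinh(3 x).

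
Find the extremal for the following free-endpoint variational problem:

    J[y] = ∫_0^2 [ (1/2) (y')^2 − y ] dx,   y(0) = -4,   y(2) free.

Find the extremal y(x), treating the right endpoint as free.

The Lagrangian L = (1/2) (y')^2 − y gives
    ∂L/∂y = −1,   ∂L/∂y' = y'.
Euler-Lagrange: d/dx(y') − (−1) = 0, i.e. y'' + 1 = 0, so
    y(x) = −(1/2) x^2 + C1 x + C2.
Fixed left endpoint y(0) = -4 ⇒ C2 = -4.
The right endpoint x = 2 is free, so the natural (transversality) condition is ∂L/∂y' |_{x=2} = 0, i.e. y'(2) = 0.
Compute y'(x) = −1 x + C1, so y'(2) = −2 + C1 = 0 ⇒ C1 = 2.
Therefore the extremal is
    y(x) = −x^2/2 + 2 x − 4.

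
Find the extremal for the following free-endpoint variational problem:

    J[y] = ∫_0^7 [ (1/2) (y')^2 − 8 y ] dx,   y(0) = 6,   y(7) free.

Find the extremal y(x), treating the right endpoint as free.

The Lagrangian L = (1/2) (y')^2 − 8 y gives
    ∂L/∂y = −8,   ∂L/∂y' = y'.
Euler-Lagrange: d/dx(y') − (−8) = 0, i.e. y'' + 8 = 0, so
    y(x) = −(8/2) x^2 + C1 x + C2.
Fixed left endpoint y(0) = 6 ⇒ C2 = 6.
The right endpoint x = 7 is free, so the natural (transversality) condition is ∂L/∂y' |_{x=7} = 0, i.e. y'(7) = 0.
Compute y'(x) = −8 x + C1, so y'(7) = −56 + C1 = 0 ⇒ C1 = 56.
Therefore the extremal is
    y(x) = −4 x^2 + 56 x + 6.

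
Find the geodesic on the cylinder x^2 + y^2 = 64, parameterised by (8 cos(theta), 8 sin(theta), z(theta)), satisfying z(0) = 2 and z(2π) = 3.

Parameterise the cylinder of radius R = 8 as
    r(θ) = (8 cos θ, 8 sin θ, z(θ)).
The arc-length element is
    ds = sqrt(64 + (dz/dθ)^2) dθ,
so the Lagrangian is L = sqrt(64 + z'^2).
L depends on z' only, not on z or θ, so ∂L/∂z = 0 and
    ∂L/∂z' = z' / sqrt(64 + z'^2).
The Euler-Lagrange equation gives
    d/dθ( z' / sqrt(64 + z'^2) ) = 0,
so z' is constant. Integrating once:
    z(θ) = a θ + b,
a helix on the cylinder (a straight line when the cylinder is unrolled). The constants a, b are determined by the endpoint conditions.
With endpoint conditions z(0) = 2 and z(2π) = 3: from z(0) = b we get b = 2, and a·2π + 2 = 3 gives a = 1/(2π), so
    z(θ) = (1/(2π)) θ + 2.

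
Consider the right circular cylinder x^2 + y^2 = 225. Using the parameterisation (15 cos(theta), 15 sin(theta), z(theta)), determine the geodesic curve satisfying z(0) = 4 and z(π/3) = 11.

Parameterise the cylinder of radius R = 15 as
    r(θ) = (15 cos θ, 15 sin θ, z(θ)).
The arc-length element is
    ds = sqrt(225 + (dz/dθ)^2) dθ,
so the Lagrangian is L = sqrt(225 + z'^2).
L depends on z' only, not on z or θ, so ∂L/∂z = 0 and
    ∂L/∂z' = z' / sqrt(225 + z'^2).
The Euler-Lagrange equation gives
    d/dθ( z' / sqrt(225 + z'^2) ) = 0,
so z' is constant. Integrating once:
    z(θ) = a θ + b,
a helix on the cylinder (a straight line when the cylinder is unrolled). The constants a, b are determined by the endpoint conditions.
With endpoint conditions z(0) = 4 and z(π/3) = 11: from z(0) = b we get b = 4, and a·π/3 + 4 = 11 gives a = 21/π, so
    z(θ) = (21/π) θ + 4.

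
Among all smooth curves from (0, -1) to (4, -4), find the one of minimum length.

Arc-length functional: J[y] = ∫ sqrt(1 + (y')^2) dx.
Lagrangian L = sqrt(1 + (y')^2) has no explicit y dependence, so ∂L/∂y = 0 and the Euler-Lagrange equation gives
    d/dx( y' / sqrt(1 + (y')^2) ) = 0  ⇒  y' / sqrt(1 + (y')^2) = const.
Hence y' is constant, so y(x) is affine.
Fitting the endpoints (0, -1) and (4, -4):
    slope m = ((-4) − (-1)) / (4 − 0) = -3/4,
    intercept c = (-1) − m·0 = -1.
Extremal: y(x) = (-3/4) x - 1.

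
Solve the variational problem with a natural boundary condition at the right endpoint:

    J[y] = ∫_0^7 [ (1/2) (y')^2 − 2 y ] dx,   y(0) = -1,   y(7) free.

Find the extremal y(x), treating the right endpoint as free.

The Lagrangian L = (1/2) (y')^2 − 2 y gives
    ∂L/∂y = −2,   ∂L/∂y' = y'.
Euler-Lagrange: d/dx(y') − (−2) = 0, i.e. y'' + 2 = 0, so
    y(x) = −(2/2) x^2 + C1 x + C2.
Fixed left endpoint y(0) = -1 ⇒ C2 = -1.
The right endpoint x = 7 is free, so the natural (transversality) condition is ∂L/∂y' |_{x=7} = 0, i.e. y'(7) = 0.
Compute y'(x) = −2 x + C1, so y'(7) = −14 + C1 = 0 ⇒ C1 = 14.
Therefore the extremal is
    y(x) = −x^2 + 14 x − 1.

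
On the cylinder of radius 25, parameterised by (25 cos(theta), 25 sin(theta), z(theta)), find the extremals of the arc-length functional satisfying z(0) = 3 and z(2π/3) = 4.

Parameterise the cylinder of radius R = 25 as
    r(θ) = (25 cos θ, 25 sin θ, z(θ)).
The arc-length element is
    ds = sqrt(625 + (dz/dθ)^2) dθ,
so the Lagrangian is L = sqrt(625 + z'^2).
L depends on z' only, not on z or θ, so ∂L/∂z = 0 and
    ∂L/∂z' = z' / sqrt(625 + z'^2).
The Euler-Lagrange equation gives
    d/dθ( z' / sqrt(625 + z'^2) ) = 0,
so z' is constant. Integrating once:
    z(θ) = a θ + b,
a helix on the cylinder (a straight line when the cylinder is unrolled). The constants a, b are determined by the endpoint conditions.
With endpoint conditions z(0) = 3 and z(2π/3) = 4: from z(0) = b we get b = 3, and a·2π/3 + 3 = 4 gives a = 3/(2π), so
    z(θ) = (3/(2π)) θ + 3.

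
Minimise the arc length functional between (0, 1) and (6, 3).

Arc-length functional: J[y] = ∫ sqrt(1 + (y')^2) dx.
Lagrangian L = sqrt(1 + (y')^2) has no explicit y dependence, so ∂L/∂y = 0 and the Euler-Lagrange equation gives
    d/dx( y' / sqrt(1 + (y')^2) ) = 0  ⇒  y' / sqrt(1 + (y')^2) = const.
Hence y' is constant, so y(x) is affine.
Fitting the endpoints (0, 1) and (6, 3):
    slope m = (3 − 1) / (6 − 0) = 1/3,
    intercept c = 1 − m·0 = 1.
Extremal: y(x) = (1/3) x + 1.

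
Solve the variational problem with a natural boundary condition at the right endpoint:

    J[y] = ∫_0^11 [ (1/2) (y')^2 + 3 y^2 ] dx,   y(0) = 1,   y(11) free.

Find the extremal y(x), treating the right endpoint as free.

The Lagrangian L = (1/2) (y')^2 + 3 y^2 gives
    ∂L/∂y = 6 y,   ∂L/∂y' = y'.
Euler-Lagrange: y'' − 6 y = 0.
With k = sqrt(6), the general solution is
    y(x) = A cosh(sqrt(6) x) + B sinh(sqrt(6) x).
Fixed left endpoint y(0) = 1 ⇒ A = 1.
The right endpoint x = 11 is free, so the natural (transversality) condition is ∂L/∂y' |_{x=11} = 0, i.e. y'(11) = 0.
Compute y'(x) = A k sinh(k x) + B k cosh(k x), so
    y'(11) = A k sinh(k·11) + B k cosh(k·11) = 0
    ⇒ B = −A tanh(k·11) = − tanh(sqrt(6)·11).
Therefore the extremal is
    y(x) = cosh(sqrt(6) x) − tanh(sqrt(6)·11) sinh(sqrt(6) x).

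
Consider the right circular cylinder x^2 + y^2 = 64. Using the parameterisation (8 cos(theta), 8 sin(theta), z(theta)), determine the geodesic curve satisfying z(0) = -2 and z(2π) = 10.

Parameterise the cylinder of radius R = 8 as
    r(θ) = (8 cos θ, 8 sin θ, z(θ)).
The arc-length element is
    ds = sqrt(64 + (dz/dθ)^2) dθ,
so the Lagrangian is L = sqrt(64 + z'^2).
L depends on z' only, not on z or θ, so ∂L/∂z = 0 and
    ∂L/∂z' = z' / sqrt(64 + z'^2).
The Euler-Lagrange equation gives
    d/dθ( z' / sqrt(64 + z'^2) ) = 0,
so z' is constant. Integrating once:
    z(θ) = a θ + b,
a helix on the cylinder (a straight line when the cylinder is unrolled). The constants a, b are determined by the endpoint conditions.
With endpoint conditions z(0) = -2 and z(2π) = 10: from z(0) = b we get b = -2, and a·2π + -2 = 10 gives a = 6/π, so
    z(θ) = (6/π) θ − 2.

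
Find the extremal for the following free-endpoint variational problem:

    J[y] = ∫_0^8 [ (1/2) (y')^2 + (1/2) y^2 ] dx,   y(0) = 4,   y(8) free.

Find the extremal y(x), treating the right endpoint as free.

The Lagrangian L = (1/2) (y')^2 + (1/2) y^2 gives
    ∂L/∂y = 1 y,   ∂L/∂y' = y'.
Euler-Lagrange: y'' − y = 0.
With k = 1, the general solution is
    y(x) = A cosh(x) + B sinh(x).
Fixed left endpoint y(0) = 4 ⇒ A = 4.
The right endpoint x = 8 is free, so the natural (transversality) condition is ∂L/∂y' |_{x=8} = 0, i.e. y'(8) = 0.
Compute y'(x) = A k sinh(k x) + B k cosh(k x), so
    y'(8) = A k sinh(k·8) + B k cosh(k·8) = 0
    ⇒ B = −A tanh(k·8) = − 4 tanh(1·8).
Therefore the extremal is
    y(x) = 4 cosh(1 x) − 4 tanh(1·8) sinh(1 x).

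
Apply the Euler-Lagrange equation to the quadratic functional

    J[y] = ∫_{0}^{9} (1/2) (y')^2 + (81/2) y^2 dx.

The Lagrangian is L = (1/2) (y')^2 + (81/2) y^2.
Compute ∂L/∂y = 81y, ∂L/∂y' = y'.
The Euler-Lagrange equation d/dx(∂L/∂y') − ∂L/∂y = 0 reduces to
    y'' − 81 y = 0.
Its general solution is
    y(x) = A e^(9x) + B e^(−9x),
with A, B fixed by the endpoint conditions.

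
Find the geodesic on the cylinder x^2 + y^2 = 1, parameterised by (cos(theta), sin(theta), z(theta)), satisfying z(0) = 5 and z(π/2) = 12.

Parameterise the cylinder of radius R = 1 as
    r(θ) = (cos θ, sin θ, z(θ)).
The arc-length element is
    ds = sqrt(1 + (dz/dθ)^2) dθ,
so the Lagrangian is L = sqrt(1 + z'^2).
L depends on z' only, not on z or θ, so ∂L/∂z = 0 and
    ∂L/∂z' = z' / sqrt(1 + z'^2).
The Euler-Lagrange equation gives
    d/dθ( z' / sqrt(1 + z'^2) ) = 0,
so z' is constant. Integrating once:
    z(θ) = a θ + b,
a helix on the cylinder (a straight line when the cylinder is unrolled). The constants a, b are determined by the endpoint conditions.
With endpoint conditions z(0) = 5 and z(π/2) = 12: from z(0) = b we get b = 5, and a·π/2 + 5 = 12 gives a = 14/π, so
    z(θ) = (14/π) θ + 5.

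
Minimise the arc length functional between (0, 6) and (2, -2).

Arc-length functional: J[y] = ∫ sqrt(1 + (y')^2) dx.
Lagrangian L = sqrt(1 + (y')^2) has no explicit y dependence, so ∂L/∂y = 0 and the Euler-Lagrange equation gives
    d/dx( y' / sqrt(1 + (y')^2) ) = 0  ⇒  y' / sqrt(1 + (y')^2) = const.
Hence y' is constant, so y(x) is affine.
Fitting the endpoints (0, 6) and (2, -2):
    slope m = ((-2) − 6) / (2 − 0) = -4,
    intercept c = 6 − m·0 = 6.
Extremal: y(x) = -4 x + 6.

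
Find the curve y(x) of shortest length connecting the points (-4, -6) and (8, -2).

Arc-length functional: J[y] = ∫ sqrt(1 + (y')^2) dx.
Lagrangian L = sqrt(1 + (y')^2) has no explicit y dependence, so ∂L/∂y = 0 and the Euler-Lagrange equation gives
    d/dx( y' / sqrt(1 + (y')^2) ) = 0  ⇒  y' / sqrt(1 + (y')^2) = const.
Hence y' is constant, so y(x) is affine.
Fitting the endpoints (-4, -6) and (8, -2):
    slope m = ((-2) − (-6)) / (8 − (-4)) = 1/3,
    intercept c = (-6) − m·(-4) = -14/3.
Extremal: y(x) = (1/3) x - 14/3.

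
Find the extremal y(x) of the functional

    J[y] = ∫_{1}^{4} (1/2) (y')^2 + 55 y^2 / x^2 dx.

The Lagrangian is L = (1/2) (y')^2 + 55 y^2 / x^2.
Compute ∂L/∂y = 110y/x^2, ∂L/∂y' = y'.
The Euler-Lagrange equation d/dx(∂L/∂y') − ∂L/∂y = 0 reduces to
    y'' − 110/x^2 · y = 0  (x > 0).
Its general solution is
    y(x) = A x^11 + B x^(-10),
with A, B fixed by the endpoint conditions.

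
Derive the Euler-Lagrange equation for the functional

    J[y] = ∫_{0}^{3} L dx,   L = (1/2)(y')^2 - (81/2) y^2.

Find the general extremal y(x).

The Lagrangian is L = (1/2)(y')^2 - (81/2) y^2.
∂L/∂y = -81y.
∂L/∂y' = y'.
The Euler-Lagrange equation d/dx(∂L/∂y') − ∂L/∂y = 0 becomes:
    y'' + 81 y = 0
General solution: y(x) = A sin(9x) + B cos(9x), where A and B are arbitrary constants fixed by the endpoint conditions.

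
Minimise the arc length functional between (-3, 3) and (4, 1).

Arc-length functional: J[y] = ∫ sqrt(1 + (y')^2) dx.
Lagrangian L = sqrt(1 + (y')^2) has no explicit y dependence, so ∂L/∂y = 0 and the Euler-Lagrange equation gives
    d/dx( y' / sqrt(1 + (y')^2) ) = 0  ⇒  y' / sqrt(1 + (y')^2) = const.
Hence y' is constant, so y(x) is affine.
Fitting the endpoints (-3, 3) and (4, 1):
    slope m = (1 − 3) / (4 − (-3)) = -2/7,
    intercept c = 3 − m·(-3) = 15/7.
Extremal: y(x) = (-2/7) x + 15/7.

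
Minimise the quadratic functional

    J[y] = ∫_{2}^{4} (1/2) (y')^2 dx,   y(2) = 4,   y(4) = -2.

The Lagrangian is L = (1/2) (y')^2.
Compute ∂L/∂y = 0, ∂L/∂y' = y'.
The Euler-Lagrange equation d/dx(∂L/∂y') − ∂L/∂y = 0 reduces to
    y'' = 0.
Its general solution is
    y(x) = A x + B,
with A, B fixed by the endpoint conditions.
Applying the endpoint conditions y(2) = 4 and y(4) = -2: solve A·2 + B = 4 and A·4 + B = -2. Subtracting gives A(4 − 2) = -2 − 4, so A = -3, and B = 4 − A·2 = 10. Therefore
    y(x) = -3 x + 10.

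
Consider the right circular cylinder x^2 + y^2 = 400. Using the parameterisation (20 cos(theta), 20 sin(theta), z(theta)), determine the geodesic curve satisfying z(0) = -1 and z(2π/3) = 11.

Parameterise the cylinder of radius R = 20 as
    r(θ) = (20 cos θ, 20 sin θ, z(θ)).
The arc-length element is
    ds = sqrt(400 + (dz/dθ)^2) dθ,
so the Lagrangian is L = sqrt(400 + z'^2).
L depends on z' only, not on z or θ, so ∂L/∂z = 0 and
    ∂L/∂z' = z' / sqrt(400 + z'^2).
The Euler-Lagrange equation gives
    d/dθ( z' / sqrt(400 + z'^2) ) = 0,
so z' is constant. Integrating once:
    z(θ) = a θ + b,
a helix on the cylinder (a straight line when the cylinder is unrolled). The constants a, b are determined by the endpoint conditions.
With endpoint conditions z(0) = -1 and z(2π/3) = 11: from z(0) = b we get b = -1, and a·2π/3 + -1 = 11 gives a = 18/π, so
    z(θ) = (18/π) θ − 1.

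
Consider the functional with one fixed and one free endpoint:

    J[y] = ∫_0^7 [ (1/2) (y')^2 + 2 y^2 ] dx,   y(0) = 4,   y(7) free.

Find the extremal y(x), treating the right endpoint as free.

The Lagrangian L = (1/2) (y')^2 + 2 y^2 gives
    ∂L/∂y = 4 y,   ∂L/∂y' = y'.
Euler-Lagrange: y'' − 4 y = 0.
With k = 2, the general solution is
    y(x) = A cosh(2 x) + B sinh(2 x).
Fixed left endpoint y(0) = 4 ⇒ A = 4.
The right endpoint x = 7 is free, so the natural (transversality) condition is ∂L/∂y' |_{x=7} = 0, i.e. y'(7) = 0.
Compute y'(x) = A k sinh(k x) + B k cosh(k x), so
    y'(7) = A k sinh(k·7) + B k cosh(k·7) = 0
    ⇒ B = −A tanh(k·7) = − 4 tanh(2·7).
Therefore the extremal is
    y(x) = 4 cosh(2 x) − 4 tanh(2·7) sinh(2 x).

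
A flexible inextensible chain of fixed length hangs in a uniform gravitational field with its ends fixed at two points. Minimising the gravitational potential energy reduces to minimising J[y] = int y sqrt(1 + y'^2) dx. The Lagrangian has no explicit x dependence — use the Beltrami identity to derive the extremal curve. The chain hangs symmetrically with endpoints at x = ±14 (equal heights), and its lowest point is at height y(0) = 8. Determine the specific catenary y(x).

The Lagrangian L(y, y') = y sqrt(1 + y'^2) has no explicit x dependence, so the Beltrami identity applies:
    L − y' ∂L/∂y' = C.
Compute ∂L/∂y' = y · y' / sqrt(1 + y'^2). Then
    L − y' ∂L/∂y'
    = y sqrt(1 + y'^2) − y · y'^2 / sqrt(1 + y'^2)
    = y (1 + y'^2 − y'^2) / sqrt(1 + y'^2)
    = y / sqrt(1 + y'^2) = C.
Squaring gives y^2 = C^2 (1 + y'^2), i.e.
    y'^2 = y^2 / C^2 − 1.
Separating variables,
    dy / sqrt(y^2 − C^2) = dx / C,
and integrating gives arccosh(y / C) = (x − a)/C, so
    y(x) = C cosh((x − a)/C),
the catenary. The constants C and a are fixed by the two endpoint conditions (and, for the hanging-chain problem, the length constraint selects C).
Now fit the given data. The endpoints x = ±14 are symmetric at equal height, so the catenary is even about its minimum: a = 0 and y(x) = C cosh(x/C). The lowest point is y(0) = C cosh(0) = C, and we are told y(0) = 8, so C = 8. Therefore
    y(x) = 8 cosh(x/8),
and at the endpoints
    y(±14) = 8 cosh(14/8).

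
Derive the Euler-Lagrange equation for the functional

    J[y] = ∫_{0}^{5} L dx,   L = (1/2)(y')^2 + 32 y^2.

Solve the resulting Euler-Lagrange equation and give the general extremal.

The Lagrangian is L = (1/2)(y')^2 + 32 y^2.
∂L/∂y = 64y.
∂L/∂y' = y'.
The Euler-Lagrange equation d/dx(∂L/∂y') − ∂L/∂y = 0 becomes:
    y'' - 64 y = 0
General solution: y(x) = A e^(8x) + B e^(-8x), where A and B are arbitrary constants fixed by the endpoint conditions.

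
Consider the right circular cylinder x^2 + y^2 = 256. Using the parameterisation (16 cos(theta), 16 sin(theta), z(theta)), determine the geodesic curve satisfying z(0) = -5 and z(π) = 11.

Parameterise the cylinder of radius R = 16 as
    r(θ) = (16 cos θ, 16 sin θ, z(θ)).
The arc-length element is
    ds = sqrt(256 + (dz/dθ)^2) dθ,
so the Lagrangian is L = sqrt(256 + z'^2).
L depends on z' only, not on z or θ, so ∂L/∂z = 0 and
    ∂L/∂z' = z' / sqrt(256 + z'^2).
The Euler-Lagrange equation gives
    d/dθ( z' / sqrt(256 + z'^2) ) = 0,
so z' is constant. Integrating once:
    z(θ) = a θ + b,
a helix on the cylinder (a straight line when the cylinder is unrolled). The constants a, b are determined by the endpoint conditions.
With endpoint conditions z(0) = -5 and z(π) = 11: from z(0) = b we get b = -5, and a·π + -5 = 11 gives a = 16/π, so
    z(θ) = (16/π) θ − 5.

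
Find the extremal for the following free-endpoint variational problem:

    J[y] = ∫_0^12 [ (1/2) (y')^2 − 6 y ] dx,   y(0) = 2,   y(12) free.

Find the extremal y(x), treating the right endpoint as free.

The Lagrangian L = (1/2) (y')^2 − 6 y gives
    ∂L/∂y = −6,   ∂L/∂y' = y'.
Euler-Lagrange: d/dx(y') − (−6) = 0, i.e. y'' + 6 = 0, so
    y(x) = −(6/2) x^2 + C1 x + C2.
Fixed left endpoint y(0) = 2 ⇒ C2 = 2.
The right endpoint x = 12 is free, so the natural (transversality) condition is ∂L/∂y' |_{x=12} = 0, i.e. y'(12) = 0.
Compute y'(x) = −6 x + C1, so y'(12) = −72 + C1 = 0 ⇒ C1 = 72.
Therefore the extremal is
    y(x) = −3 x^2 + 72 x + 2.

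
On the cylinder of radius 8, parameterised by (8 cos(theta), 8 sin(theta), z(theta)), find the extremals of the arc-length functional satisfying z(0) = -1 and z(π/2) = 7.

Parameterise the cylinder of radius R = 8 as
    r(θ) = (8 cos θ, 8 sin θ, z(θ)).
The arc-length element is
    ds = sqrt(64 + (dz/dθ)^2) dθ,
so the Lagrangian is L = sqrt(64 + z'^2).
L depends on z' only, not on z or θ, so ∂L/∂z = 0 and
    ∂L/∂z' = z' / sqrt(64 + z'^2).
The Euler-Lagrange equation gives
    d/dθ( z' / sqrt(64 + z'^2) ) = 0,
so z' is constant. Integrating once:
    z(θ) = a θ + b,
a helix on the cylinder (a straight line when the cylinder is unrolled). The constants a, b are determined by the endpoint conditions.
With endpoint conditions z(0) = -1 and z(π/2) = 7: from z(0) = b we get b = -1, and a·π/2 + -1 = 7 gives a = 16/π, so
    z(θ) = (16/π) θ − 1.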